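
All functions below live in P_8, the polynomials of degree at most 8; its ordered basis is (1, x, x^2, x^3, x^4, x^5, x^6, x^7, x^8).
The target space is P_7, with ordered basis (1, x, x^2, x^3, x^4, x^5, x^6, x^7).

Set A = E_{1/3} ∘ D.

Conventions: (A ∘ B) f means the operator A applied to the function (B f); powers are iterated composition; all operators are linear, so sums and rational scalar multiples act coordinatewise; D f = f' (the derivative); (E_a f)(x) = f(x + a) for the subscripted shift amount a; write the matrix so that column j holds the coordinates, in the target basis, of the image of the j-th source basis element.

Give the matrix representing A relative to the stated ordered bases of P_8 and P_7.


image of 1: 0
image of x: 1
image of x^2: 2x + 2/3
image of x^3: 3x^2 + 2x + 1/3
image of x^4: 4x^3 + 4x^2 + (4/3)x + 4/27
image of x^5: 5x^4 + (20/3)x^3 + (10/3)x^2 + (20/27)x + 5/81
image of x^6: 6x^5 + 10x^4 + (20/3)x^3 + (20/9)x^2 + (10/27)x + 2/81
image of x^7: 7x^6 + 14x^5 + (35/3)x^4 + (140/27)x^3 + (35/27)x^2 + (14/81)x + 7/729
image of x^8: 8x^7 + (56/3)x^6 + (56/3)x^5 + (280/27)x^4 + (280/81)x^3 + (56/81)x^2 + (56/729)x + 8/2187
each image's coordinates form column j of the matrix

the matrix is [[0, 1, 2/3, 1/3, 4/27, 5/81, 2/81, 7/729, 8/2187]; [0, 0, 2, 2, 4/3, 20/27, 10/27, 14/81, 56/729]; [0, 0, 0, 3, 4, 10/3, 20/9, 35/27, 56/81]; [0, 0, 0, 0, 4, 20/3, 20/3, 140/27, 280/81]; [0, 0, 0, 0, 0, 5, 10, 35/3, 280/27]; [0, 0, 0, 0, 0, 0, 6, 14, 56/3]; [0, 0, 0, 0, 0, 0, 0, 7, 56/3]; [0, 0, 0, 0, 0, 0, 0, 0, 8]] (rows listed top to bottom)


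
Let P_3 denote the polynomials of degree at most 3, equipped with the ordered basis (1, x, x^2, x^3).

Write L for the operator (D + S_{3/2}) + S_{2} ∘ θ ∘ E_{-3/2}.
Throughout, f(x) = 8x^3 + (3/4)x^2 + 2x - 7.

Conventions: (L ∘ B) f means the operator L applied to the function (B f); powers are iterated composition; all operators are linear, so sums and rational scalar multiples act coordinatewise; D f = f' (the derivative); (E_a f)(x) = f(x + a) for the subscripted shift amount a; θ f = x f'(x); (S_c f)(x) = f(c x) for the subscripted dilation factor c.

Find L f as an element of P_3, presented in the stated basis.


D f = 24x^2 + (3/2)x + 2
S_{3/2} f = 27x^3 + (27/16)x^2 + 3x - 7
(D + S_{3/2}) f = 27x^3 + (411/16)x^2 + (9/2)x - 5
E_{-3/2} f = 8x^3 - (141/4)x^2 + (215/4)x - 565/16
θ E_{-3/2} f = 24x^3 - (141/2)x^2 + (215/4)x
S_{2} θ E_{-3/2} f = 192x^3 - 282x^2 + (215/2)x
((D + S_{3/2}) + S_{2} ∘ θ ∘ E_{-3/2}) f = 219x^3 - (4101/16)x^2 + 112x - 5

the image equals g(x) = 219x^3 - (4101/16)x^2 + 112x - 5


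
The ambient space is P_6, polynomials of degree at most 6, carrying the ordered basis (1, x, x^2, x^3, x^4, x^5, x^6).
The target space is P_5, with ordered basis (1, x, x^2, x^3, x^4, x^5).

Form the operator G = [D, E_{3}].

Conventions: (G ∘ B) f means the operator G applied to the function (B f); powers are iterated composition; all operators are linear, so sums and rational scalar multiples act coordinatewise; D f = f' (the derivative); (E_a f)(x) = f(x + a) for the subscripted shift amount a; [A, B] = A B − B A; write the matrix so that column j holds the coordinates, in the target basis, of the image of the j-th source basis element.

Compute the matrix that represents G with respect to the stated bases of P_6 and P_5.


the matrix is [[0, 0, 0, 0, 0, 0, 0]; [0, 0, 0, 0, 0, 0, 0]; [0, 0, 0, 0, 0, 0, 0]; [0, 0, 0, 0, 0, 0, 0]; [0, 0, 0, 0, 0, 0, 0]; [0, 0, 0, 0, 0, 0, 0]] (rows listed top to bottom)

image of 1: 0
image of x: 0
image of x^2: 0
image of x^3: 0
image of x^4: 0
image of x^5: 0
image of x^6: 0
each image's coordinates form column j of the matrix


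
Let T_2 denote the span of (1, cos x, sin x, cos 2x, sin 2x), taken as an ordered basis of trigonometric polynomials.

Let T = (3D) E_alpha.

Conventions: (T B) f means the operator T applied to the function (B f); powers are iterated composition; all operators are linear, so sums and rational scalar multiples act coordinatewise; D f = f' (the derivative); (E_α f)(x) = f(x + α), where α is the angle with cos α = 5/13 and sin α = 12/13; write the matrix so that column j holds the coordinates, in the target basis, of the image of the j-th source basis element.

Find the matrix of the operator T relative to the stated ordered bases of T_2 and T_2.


the matrix is [[0, 0, 0, 0, 0]; [0, -36/13, 15/13, 0, 0]; [0, -15/13, -36/13, 0, 0]; [0, 0, 0, -720/169, -714/169]; [0, 0, 0, 714/169, -720/169]] (rows listed top to bottom)

image of 1: 0
image of cos x: -(36/13)cos x - (15/13)sin x
image of sin x: (15/13)cos x - (36/13)sin x
image of cos 2x: -(720/169)cos 2x + (714/169)sin 2x
image of sin 2x: -(714/169)cos 2x - (720/169)sin 2x
each image's coordinates form column j of the matrix


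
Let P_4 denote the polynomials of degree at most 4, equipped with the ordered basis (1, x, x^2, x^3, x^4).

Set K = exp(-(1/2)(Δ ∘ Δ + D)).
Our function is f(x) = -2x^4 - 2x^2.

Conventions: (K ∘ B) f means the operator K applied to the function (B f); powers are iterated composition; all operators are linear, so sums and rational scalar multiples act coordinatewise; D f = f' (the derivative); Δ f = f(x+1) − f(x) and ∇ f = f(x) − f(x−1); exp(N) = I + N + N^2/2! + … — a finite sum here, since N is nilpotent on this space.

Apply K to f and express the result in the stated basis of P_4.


the image equals g(x) = -2x^4 + 4x^3 + 7x^2 + 15x + 3/8

order-1 term: 4x^3 + 12x^2 + 26x + 16
order-2 term: -3x^2 - 12x - 37/2
order-3 term: x + 3
order-4 term: -1/8
the series for exp(-(1/2)(Δ ∘ Δ + D)) f terminates at order 4
exp(-(1/2)(Δ ∘ Δ + D)) f = -2x^4 + 4x^3 + 7x^2 + 15x + 3/8


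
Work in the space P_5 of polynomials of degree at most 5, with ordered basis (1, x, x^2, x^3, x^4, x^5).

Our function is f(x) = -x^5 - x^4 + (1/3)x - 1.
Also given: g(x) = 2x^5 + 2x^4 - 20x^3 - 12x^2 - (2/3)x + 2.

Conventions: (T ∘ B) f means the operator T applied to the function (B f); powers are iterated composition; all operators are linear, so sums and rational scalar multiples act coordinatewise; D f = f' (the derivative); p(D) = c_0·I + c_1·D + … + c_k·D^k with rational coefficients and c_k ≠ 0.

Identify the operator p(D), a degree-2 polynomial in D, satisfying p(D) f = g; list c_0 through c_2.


p(D) = -2·I + D^2, i.e. c_0 = -2, c_1 = 0, c_2 = 1

D^0 f = -x^5 - x^4 + (1/3)x - 1
D^1 f = -5x^4 - 4x^3 + 1/3
D^2 f = -20x^3 - 12x^2
matching coefficients of g against c_0 f + c_1 Df + … from the top degree down determines the c_i
solution: c_0 = -2, c_1 = 0, c_2 = 1


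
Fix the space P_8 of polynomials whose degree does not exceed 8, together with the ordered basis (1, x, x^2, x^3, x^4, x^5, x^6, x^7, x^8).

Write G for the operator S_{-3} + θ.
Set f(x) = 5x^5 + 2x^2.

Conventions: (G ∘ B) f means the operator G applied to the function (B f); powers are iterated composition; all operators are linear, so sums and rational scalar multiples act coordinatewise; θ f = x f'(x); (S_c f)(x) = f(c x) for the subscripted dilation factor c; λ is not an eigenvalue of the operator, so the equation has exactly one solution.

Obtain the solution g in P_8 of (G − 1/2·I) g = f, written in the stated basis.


write g with unknown coordinates in the stated basis and equate coefficients in (G − 1/2·I) g = f
solving from the highest basis element down gives g = -(10/477)x^5 + (4/21)x^2
check: G g = (2380/477)x^5 + (44/21)x^2
so G g − 1/2·g = 5x^5 + 2x^2 = f ✓

the result is g(x) = -(10/477)x^5 + (4/21)x^2


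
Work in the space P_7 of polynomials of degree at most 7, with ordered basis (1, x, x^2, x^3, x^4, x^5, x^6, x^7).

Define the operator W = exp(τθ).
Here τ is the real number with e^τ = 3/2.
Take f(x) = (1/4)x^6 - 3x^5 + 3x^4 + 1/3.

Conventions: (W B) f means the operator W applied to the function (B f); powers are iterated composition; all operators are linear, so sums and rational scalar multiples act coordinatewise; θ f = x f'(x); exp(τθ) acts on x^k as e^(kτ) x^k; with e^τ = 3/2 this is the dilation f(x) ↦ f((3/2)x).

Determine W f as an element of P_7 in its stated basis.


g(x) = (729/256)x^6 - (729/32)x^5 + (243/16)x^4 + 1/3

exp(τθ) x^k = e^(kτ) x^k; with e^τ = 3/2 this sends x^k to (3/2)^k x^k
x^4 ↦ 81/16 x^4
x^5 ↦ 243/32 x^5
x^6 ↦ 729/64 x^6
applying this coordinatewise to f: exp(τθ) f = (729/256)x^6 - (729/32)x^5 + (243/16)x^4 + 1/3


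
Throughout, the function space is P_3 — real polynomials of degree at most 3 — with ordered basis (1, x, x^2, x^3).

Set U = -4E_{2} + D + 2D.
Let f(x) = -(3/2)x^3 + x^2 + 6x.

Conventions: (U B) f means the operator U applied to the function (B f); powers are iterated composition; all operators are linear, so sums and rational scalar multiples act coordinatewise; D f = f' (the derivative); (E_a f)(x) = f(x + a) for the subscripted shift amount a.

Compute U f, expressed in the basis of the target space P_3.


E_{2} f = -(3/2)x^3 - 8x^2 - 8x + 4
(-4E_{2}) f = 6x^3 + 32x^2 + 32x - 16
D f = -(9/2)x^2 + 2x + 6
D f = -(9/2)x^2 + 2x + 6
(2D) f = -9x^2 + 4x + 12
(-4E_{2} + D + 2D) f = 6x^3 + (37/2)x^2 + 38x + 2

the result is g(x) = 6x^3 + (37/2)x^2 + 38x + 2


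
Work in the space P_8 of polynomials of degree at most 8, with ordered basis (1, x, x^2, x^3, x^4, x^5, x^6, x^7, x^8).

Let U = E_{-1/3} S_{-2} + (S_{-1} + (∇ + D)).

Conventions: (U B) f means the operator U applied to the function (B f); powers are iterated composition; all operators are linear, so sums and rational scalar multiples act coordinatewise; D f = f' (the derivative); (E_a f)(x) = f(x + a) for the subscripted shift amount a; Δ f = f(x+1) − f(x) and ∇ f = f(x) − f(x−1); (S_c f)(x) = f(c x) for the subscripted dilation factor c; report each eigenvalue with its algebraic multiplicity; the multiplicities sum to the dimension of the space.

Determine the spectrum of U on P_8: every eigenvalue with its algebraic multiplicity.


image of 1: 2
image of x: -3x + 8/3
image of x^2: 5x^2 + (4/3)x - 5/9
image of x^3: -9x^3 + 14x^2 - (17/3)x + 35/27
image of x^4: 17x^4 - (40/3)x^3 + (14/3)x^2 + (44/27)x - 65/81
image of x^5: -33x^5 + (190/3)x^4 - (410/9)x^3 + (590/27)x^2 - (565/81)x + 275/243
image of x^6: 65x^6 - 116x^5 + (275/3)x^4 - (740/27)x^3 - (85/27)x^2 + (358/81)x - 665/729
image of x^7: -129x^7 + (938/3)x^6 - (959/3)x^5 + (5425/27)x^4 - (7315/81)x^3 + (2597/81)x^2 - (5999/729)x + 2315/2187
image of x^8: 257x^8 - (2000/3)x^7 + (6916/9)x^6 - (12824/27)x^5 + (12250/81)x^4 - (728/243)x^3 - (13244/729)x^2 + (15448/2187)x - 6305/6561
the matrix is upper triangular; its diagonal is (2, -3, 5, -9, 17, -33, 65, -129, 257)
for a triangular matrix the eigenvalues are the diagonal entries, with algebraic multiplicity their repetition count

λ = -129 (multiplicity 1), λ = -33 (multiplicity 1), λ = -9 (multiplicity 1), λ = -3 (multiplicity 1), λ = 2 (multiplicity 1), λ = 5 (multiplicity 1), λ = 17 (multiplicity 1), λ = 65 (multiplicity 1), λ = 257 (multiplicity 1)


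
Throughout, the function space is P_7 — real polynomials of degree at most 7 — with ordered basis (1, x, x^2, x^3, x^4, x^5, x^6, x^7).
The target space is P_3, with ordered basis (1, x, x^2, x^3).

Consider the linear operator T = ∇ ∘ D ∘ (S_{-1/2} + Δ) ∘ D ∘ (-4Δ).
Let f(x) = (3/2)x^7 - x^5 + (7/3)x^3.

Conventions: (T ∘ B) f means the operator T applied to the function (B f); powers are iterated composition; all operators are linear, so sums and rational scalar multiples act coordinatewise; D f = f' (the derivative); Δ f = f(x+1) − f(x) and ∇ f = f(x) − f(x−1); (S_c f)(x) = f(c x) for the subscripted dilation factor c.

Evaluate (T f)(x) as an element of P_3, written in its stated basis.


Δ f = (21/2)x^6 + (63/2)x^5 + (95/2)x^4 + (85/2)x^3 + (57/2)x^2 + (25/2)x + 17/6
(-4Δ) f = -42x^6 - 126x^5 - 190x^4 - 170x^3 - 114x^2 - 50x - 34/3
D (-4Δ) f = -252x^5 - 630x^4 - 760x^3 - 510x^2 - 228x - 50
S_{-1/2} D (-4Δ) f = (63/8)x^5 - (315/8)x^4 + 95x^3 - (255/2)x^2 + 114x - 50
Δ D (-4Δ) f = -1260x^4 - 5040x^3 - 8580x^2 - 7080x - 2380
(S_{-1/2} + Δ) D (-4Δ) f = (63/8)x^5 - (10395/8)x^4 - 4945x^3 - (17415/2)x^2 - 6966x - 2430
D ((S_{-1/2} + Δ) ∘ D) (-4Δ) f = (315/8)x^4 - (10395/2)x^3 - 14835x^2 - 17415x - 6966
∇ D ((S_{-1/2} + Δ) ∘ D) (-4Δ) f = (315/2)x^3 - (63315/4)x^2 - 13920x - 62535/8

g(x) = (315/2)x^3 - (63315/4)x^2 - 13920x - 62535/8


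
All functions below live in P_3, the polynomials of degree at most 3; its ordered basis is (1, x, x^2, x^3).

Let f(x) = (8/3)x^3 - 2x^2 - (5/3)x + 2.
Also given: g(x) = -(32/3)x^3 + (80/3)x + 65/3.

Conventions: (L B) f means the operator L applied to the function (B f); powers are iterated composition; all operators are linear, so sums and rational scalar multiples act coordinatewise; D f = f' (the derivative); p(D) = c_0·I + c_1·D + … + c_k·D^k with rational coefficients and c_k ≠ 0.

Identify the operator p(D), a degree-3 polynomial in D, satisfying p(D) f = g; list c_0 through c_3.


D^0 f = (8/3)x^3 - 2x^2 - (5/3)x + 2
D^1 f = 8x^2 - 4x - 5/3
D^2 f = 16x - 4
D^3 f = 16
matching coefficients of g against c_0 f + c_1 Df + … from the top degree down determines the c_i
solution: c_0 = -4, c_1 = -1, c_2 = 1, c_3 = 2

c_0 = -4, c_1 = -1, c_2 = 1, c_3 = 2


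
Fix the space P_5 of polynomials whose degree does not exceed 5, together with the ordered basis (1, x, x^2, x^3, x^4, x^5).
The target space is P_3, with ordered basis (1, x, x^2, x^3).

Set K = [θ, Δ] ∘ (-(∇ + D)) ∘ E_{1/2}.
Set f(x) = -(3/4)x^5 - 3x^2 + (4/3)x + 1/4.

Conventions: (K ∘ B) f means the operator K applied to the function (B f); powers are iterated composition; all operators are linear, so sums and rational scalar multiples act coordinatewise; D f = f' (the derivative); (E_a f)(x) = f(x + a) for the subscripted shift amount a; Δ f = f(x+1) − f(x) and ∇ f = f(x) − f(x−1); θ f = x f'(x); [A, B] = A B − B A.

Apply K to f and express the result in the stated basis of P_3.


E_{1/2} f = -(3/4)x^5 - (15/8)x^4 - (15/8)x^3 - (63/16)x^2 - (365/192)x + 55/384
∇ E_{1/2} f = -(15/4)x^4 - (15/8)x^2 - 6x + 247/192
D E_{1/2} f = -(15/4)x^4 - (15/2)x^3 - (45/8)x^2 - (63/8)x - 365/192
(∇ + D) E_{1/2} f = -(15/2)x^4 - (15/2)x^3 - (15/2)x^2 - (111/8)x - 59/96
(-(∇ + D)) E_{1/2} f = (15/2)x^4 + (15/2)x^3 + (15/2)x^2 + (111/8)x + 59/96
Δ (-(∇ + D)) E_{1/2} f = 30x^3 + (135/2)x^2 + (135/2)x + 291/8
θ Δ (-(∇ + D)) E_{1/2} f = 90x^3 + 135x^2 + (135/2)x
θ (-(∇ + D)) E_{1/2} f = 30x^4 + (45/2)x^3 + 15x^2 + (111/8)x
Δ θ (-(∇ + D)) E_{1/2} f = 120x^3 + (495/2)x^2 + (435/2)x + 651/8
[θ, Δ] (-(∇ + D)) E_{1/2} f = -30x^3 - (225/2)x^2 - 150x - 651/8

the image equals g(x) = -30x^3 - (225/2)x^2 - 150x - 651/8


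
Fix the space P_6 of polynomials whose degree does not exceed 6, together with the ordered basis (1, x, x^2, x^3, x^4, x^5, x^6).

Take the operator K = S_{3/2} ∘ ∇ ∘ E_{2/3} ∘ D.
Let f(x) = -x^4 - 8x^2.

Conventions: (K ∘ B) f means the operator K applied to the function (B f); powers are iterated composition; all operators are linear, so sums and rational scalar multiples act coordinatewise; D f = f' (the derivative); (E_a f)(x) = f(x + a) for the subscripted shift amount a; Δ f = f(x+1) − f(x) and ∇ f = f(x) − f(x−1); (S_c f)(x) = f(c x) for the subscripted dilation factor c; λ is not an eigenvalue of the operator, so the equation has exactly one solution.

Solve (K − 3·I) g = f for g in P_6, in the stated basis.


g(x) = (1/3)x^4 + (17/3)x^2 + (2/3)x + 106/27

write g with unknown coordinates in the stated basis and equate coefficients in (K − 3·I) g = f
solving from the highest basis element down gives g = (1/3)x^4 + (17/3)x^2 + (2/3)x + 106/27
check: K g = 9x^2 + 2x + 106/9
so K g − 3·g = -x^4 - 8x^2 = f ✓


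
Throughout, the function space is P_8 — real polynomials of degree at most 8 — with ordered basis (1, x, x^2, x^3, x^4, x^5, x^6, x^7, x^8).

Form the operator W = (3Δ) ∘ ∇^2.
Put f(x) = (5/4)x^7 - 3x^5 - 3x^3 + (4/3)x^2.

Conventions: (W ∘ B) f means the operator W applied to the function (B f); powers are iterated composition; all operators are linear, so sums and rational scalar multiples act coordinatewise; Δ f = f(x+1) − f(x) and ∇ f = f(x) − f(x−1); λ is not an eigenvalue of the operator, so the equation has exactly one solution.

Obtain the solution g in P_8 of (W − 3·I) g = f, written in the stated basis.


the image equals g(x) = -(5/12)x^7 + x^5 - (175/2)x^4 + 176x^3 - (3653/18)x^2 - 1985x + 4167/2

write g with unknown coordinates in the stated basis and equate coefficients in (W − 3·I) g = f
solving from the highest basis element down gives g = -(5/12)x^7 + x^5 - (175/2)x^4 + 176x^3 - (3653/18)x^2 - 1985x + 4167/2
check: W g = -(525/2)x^4 + 525x^3 - (1215/2)x^2 - 5955x + 12501/2
so W g − 3·g = (5/4)x^7 - 3x^5 - 3x^3 + (4/3)x^2 = f ✓


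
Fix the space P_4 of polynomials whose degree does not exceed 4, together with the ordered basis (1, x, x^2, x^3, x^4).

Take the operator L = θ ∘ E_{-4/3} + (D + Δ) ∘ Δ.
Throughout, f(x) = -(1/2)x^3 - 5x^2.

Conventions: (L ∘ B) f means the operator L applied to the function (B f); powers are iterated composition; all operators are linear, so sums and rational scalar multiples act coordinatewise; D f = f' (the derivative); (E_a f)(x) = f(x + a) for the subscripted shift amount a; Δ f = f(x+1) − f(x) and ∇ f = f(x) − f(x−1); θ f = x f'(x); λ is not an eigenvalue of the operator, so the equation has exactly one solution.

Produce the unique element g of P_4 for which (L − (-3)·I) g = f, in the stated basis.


the image equals g(x) = -(1/12)x^3 - (17/15)x^2 - (71/180)x + 317/180

write g with unknown coordinates in the stated basis and equate coefficients in (L − (-3)·I) g = f
solving from the highest basis element down gives g = -(1/12)x^3 - (17/15)x^2 - (71/180)x + 317/180
check: L g = -(1/4)x^3 - (8/5)x^2 + (71/60)x - 317/60
so L g − (-3)·g = -(1/2)x^3 - 5x^2 = f ✓


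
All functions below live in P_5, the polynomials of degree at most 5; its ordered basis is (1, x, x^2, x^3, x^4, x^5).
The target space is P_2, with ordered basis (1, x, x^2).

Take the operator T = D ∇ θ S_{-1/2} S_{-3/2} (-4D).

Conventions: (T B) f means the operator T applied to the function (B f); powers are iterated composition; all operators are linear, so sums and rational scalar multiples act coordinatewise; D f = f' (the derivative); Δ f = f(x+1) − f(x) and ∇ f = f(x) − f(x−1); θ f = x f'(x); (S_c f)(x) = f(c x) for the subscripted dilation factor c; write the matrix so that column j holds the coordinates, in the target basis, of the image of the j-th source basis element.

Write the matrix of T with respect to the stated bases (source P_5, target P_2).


the matrix is [[0, 0, 0, -27, 243/4, -405/4]; [0, 0, 0, 0, -243/2, 1215/4]; [0, 0, 0, 0, 0, -1215/4]] (rows listed top to bottom)

image of 1: 0
image of x: 0
image of x^2: 0
image of x^3: -27
image of x^4: -(243/2)x + 243/4
image of x^5: -(1215/4)x^2 + (1215/4)x - 405/4
each image's coordinates form column j of the matrix


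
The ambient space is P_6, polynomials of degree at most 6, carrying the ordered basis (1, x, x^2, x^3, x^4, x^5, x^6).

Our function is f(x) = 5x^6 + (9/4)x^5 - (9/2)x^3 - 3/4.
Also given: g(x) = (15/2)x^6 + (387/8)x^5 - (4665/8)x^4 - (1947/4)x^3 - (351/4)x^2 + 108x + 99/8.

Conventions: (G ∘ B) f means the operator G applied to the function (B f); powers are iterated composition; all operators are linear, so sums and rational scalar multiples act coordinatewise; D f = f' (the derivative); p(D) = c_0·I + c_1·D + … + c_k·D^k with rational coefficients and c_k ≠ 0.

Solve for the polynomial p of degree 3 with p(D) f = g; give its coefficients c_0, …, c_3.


p(D) = (3/2)·I + (3/2)·D − 4·D^2 − (1/2)·D^3, i.e. c_0 = 3/2, c_1 = 3/2, c_2 = -4, c_3 = -1/2

D^0 f = 5x^6 + (9/4)x^5 - (9/2)x^3 - 3/4
D^1 f = 30x^5 + (45/4)x^4 - (27/2)x^2
D^2 f = 150x^4 + 45x^3 - 27x
D^3 f = 600x^3 + 135x^2 - 27
matching coefficients of g against c_0 f + c_1 Df + … from the top degree down determines the c_i
solution: c_0 = 3/2, c_1 = 3/2, c_2 = -4, c_3 = -1/2


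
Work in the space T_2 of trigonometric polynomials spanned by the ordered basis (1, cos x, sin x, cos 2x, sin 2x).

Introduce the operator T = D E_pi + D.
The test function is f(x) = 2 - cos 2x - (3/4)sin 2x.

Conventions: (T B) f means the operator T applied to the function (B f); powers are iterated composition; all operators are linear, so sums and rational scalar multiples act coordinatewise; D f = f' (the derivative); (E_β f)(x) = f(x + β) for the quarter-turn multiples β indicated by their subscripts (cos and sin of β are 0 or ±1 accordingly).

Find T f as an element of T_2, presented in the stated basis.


g(x) = -3cos 2x + 4sin 2x

E_pi f = 2 - cos 2x - (3/4)sin 2x
D E_pi f = -(3/2)cos 2x + 2sin 2x
D f = -(3/2)cos 2x + 2sin 2x
(D E_pi + D) f = -3cos 2x + 4sin 2x


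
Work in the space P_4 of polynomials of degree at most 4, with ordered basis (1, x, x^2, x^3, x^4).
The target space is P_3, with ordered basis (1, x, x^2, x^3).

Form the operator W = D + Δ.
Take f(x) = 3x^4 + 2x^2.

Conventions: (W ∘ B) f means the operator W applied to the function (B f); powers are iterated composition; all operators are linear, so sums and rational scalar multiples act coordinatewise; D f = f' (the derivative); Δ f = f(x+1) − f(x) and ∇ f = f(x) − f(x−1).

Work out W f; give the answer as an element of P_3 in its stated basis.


D f = 12x^3 + 4x
Δ f = 12x^3 + 18x^2 + 16x + 5
(D + Δ) f = 24x^3 + 18x^2 + 20x + 5

the image equals g(x) = 24x^3 + 18x^2 + 20x + 5


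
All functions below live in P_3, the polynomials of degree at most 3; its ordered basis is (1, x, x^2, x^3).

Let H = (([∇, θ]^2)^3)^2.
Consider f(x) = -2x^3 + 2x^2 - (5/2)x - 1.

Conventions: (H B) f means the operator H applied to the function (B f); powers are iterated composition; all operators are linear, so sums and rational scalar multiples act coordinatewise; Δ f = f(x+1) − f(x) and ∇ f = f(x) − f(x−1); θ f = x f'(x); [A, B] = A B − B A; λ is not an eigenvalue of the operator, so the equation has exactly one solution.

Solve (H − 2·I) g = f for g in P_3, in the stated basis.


write g with unknown coordinates in the stated basis and equate coefficients in (H − 2·I) g = f
solving from the highest basis element down gives g = x^3 - x^2 + (5/4)x + 1/2
check: H g = 0
so H g − 2·g = -2x^3 + 2x^2 - (5/2)x - 1 = f ✓

the image equals g(x) = x^3 - x^2 + (5/4)x + 1/2


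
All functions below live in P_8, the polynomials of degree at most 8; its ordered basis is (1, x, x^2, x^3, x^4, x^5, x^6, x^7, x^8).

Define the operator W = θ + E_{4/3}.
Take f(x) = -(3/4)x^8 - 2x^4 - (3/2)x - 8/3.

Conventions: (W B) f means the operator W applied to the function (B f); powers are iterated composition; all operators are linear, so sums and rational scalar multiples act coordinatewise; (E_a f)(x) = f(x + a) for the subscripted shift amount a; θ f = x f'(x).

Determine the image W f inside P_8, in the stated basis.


θ f = -6x^8 - 8x^4 - (3/2)x
E_{4/3} f = -(3/4)x^8 - 8x^7 - (112/3)x^6 - (896/9)x^5 - (4534/27)x^4 - (15200/81)x^3 - (33856/243)x^2 - (95371/1458)x - 40414/2187
(θ + E_{4/3}) f = -(27/4)x^8 - 8x^7 - (112/3)x^6 - (896/9)x^5 - (4750/27)x^4 - (15200/81)x^3 - (33856/243)x^2 - (48779/729)x - 40414/2187

g(x) = -(27/4)x^8 - 8x^7 - (112/3)x^6 - (896/9)x^5 - (4750/27)x^4 - (15200/81)x^3 - (33856/243)x^2 - (48779/729)x - 40414/2187


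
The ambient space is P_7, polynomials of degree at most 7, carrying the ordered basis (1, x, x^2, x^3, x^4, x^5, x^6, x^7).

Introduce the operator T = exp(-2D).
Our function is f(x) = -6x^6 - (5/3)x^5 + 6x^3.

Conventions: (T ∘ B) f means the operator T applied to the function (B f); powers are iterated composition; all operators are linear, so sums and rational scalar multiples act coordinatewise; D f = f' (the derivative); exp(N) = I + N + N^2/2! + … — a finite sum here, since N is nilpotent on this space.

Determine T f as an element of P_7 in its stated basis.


the image equals g(x) = -6x^6 + (211/3)x^5 - (1030/3)x^4 + (2698/3)x^3 - (4028/3)x^2 + (3272/3)x - 1136/3

order-1 term: 72x^5 + (50/3)x^4 - 36x^2
order-2 term: -360x^4 - (200/3)x^3 + 72x
order-3 term: 960x^3 + (400/3)x^2 - 48
order-4 term: -1440x^2 - (400/3)x
order-5 term: 1152x + 160/3
order-6 term: -384
the series for exp(-2D) f terminates at order 6
exp(-2D) f = -6x^6 + (211/3)x^5 - (1030/3)x^4 + (2698/3)x^3 - (4028/3)x^2 + (3272/3)x - 1136/3


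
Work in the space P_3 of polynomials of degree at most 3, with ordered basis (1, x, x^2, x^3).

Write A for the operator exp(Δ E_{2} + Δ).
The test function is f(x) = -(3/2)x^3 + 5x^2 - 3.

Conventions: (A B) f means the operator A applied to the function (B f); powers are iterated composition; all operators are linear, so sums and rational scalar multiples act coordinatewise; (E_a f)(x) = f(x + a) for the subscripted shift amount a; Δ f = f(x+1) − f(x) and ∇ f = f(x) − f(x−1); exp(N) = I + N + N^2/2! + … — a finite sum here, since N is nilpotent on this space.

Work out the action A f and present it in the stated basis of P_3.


the result is g(x) = -(3/2)x^3 - 4x^2 - 25x - 49

order-1 term: -9x^2 - 7x
order-2 term: -18x - 34
order-3 term: -12
the series for exp(Δ E_{2} + Δ) f terminates at order 3
exp(Δ E_{2} + Δ) f = -(3/2)x^3 - 4x^2 - 25x - 49


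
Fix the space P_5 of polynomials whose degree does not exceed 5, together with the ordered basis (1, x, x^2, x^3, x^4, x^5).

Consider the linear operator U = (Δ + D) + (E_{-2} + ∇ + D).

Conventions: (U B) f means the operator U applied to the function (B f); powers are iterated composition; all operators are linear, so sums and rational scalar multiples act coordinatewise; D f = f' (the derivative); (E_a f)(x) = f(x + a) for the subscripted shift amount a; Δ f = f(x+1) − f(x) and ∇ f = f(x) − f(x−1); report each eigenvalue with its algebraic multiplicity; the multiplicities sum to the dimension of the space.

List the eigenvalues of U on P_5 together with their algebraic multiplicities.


λ = 1 (multiplicity 6)

image of 1: 1
image of x: x + 2
image of x^2: x^2 + 4x + 4
image of x^3: x^3 + 6x^2 + 12x - 6
image of x^4: x^4 + 8x^3 + 24x^2 - 24x + 16
image of x^5: x^5 + 10x^4 + 40x^3 - 60x^2 + 80x - 30
the matrix is upper triangular; its diagonal is (1, 1, 1, 1, 1, 1)
for a triangular matrix the eigenvalues are the diagonal entries, with algebraic multiplicity their repetition count


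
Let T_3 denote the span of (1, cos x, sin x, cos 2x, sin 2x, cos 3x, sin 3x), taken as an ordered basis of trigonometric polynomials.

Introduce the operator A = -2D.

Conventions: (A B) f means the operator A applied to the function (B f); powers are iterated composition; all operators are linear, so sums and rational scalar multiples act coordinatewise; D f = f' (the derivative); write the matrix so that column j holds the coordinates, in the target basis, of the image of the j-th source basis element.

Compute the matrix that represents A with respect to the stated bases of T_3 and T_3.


the matrix is [[0, 0, 0, 0, 0, 0, 0]; [0, 0, -2, 0, 0, 0, 0]; [0, 2, 0, 0, 0, 0, 0]; [0, 0, 0, 0, -4, 0, 0]; [0, 0, 0, 4, 0, 0, 0]; [0, 0, 0, 0, 0, 0, -6]; [0, 0, 0, 0, 0, 6, 0]] (rows listed top to bottom)

image of 1: 0
image of cos x: 2sin x
image of sin x: -2cos x
image of cos 2x: 4sin 2x
image of sin 2x: -4cos 2x
image of cos 3x: 6sin 3x
image of sin 3x: -6cos 3x
each image's coordinates form column j of the matrix


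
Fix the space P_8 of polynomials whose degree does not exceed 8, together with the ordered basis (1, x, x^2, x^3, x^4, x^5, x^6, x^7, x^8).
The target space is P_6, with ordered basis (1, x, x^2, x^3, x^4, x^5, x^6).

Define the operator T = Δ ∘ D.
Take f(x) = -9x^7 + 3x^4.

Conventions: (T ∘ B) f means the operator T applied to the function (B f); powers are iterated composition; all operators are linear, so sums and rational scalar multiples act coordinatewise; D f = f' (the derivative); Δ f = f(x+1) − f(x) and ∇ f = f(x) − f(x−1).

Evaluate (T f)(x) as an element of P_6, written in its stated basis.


the result is g(x) = -378x^5 - 945x^4 - 1260x^3 - 909x^2 - 342x - 51

D f = -63x^6 + 12x^3
Δ D f = -378x^5 - 945x^4 - 1260x^3 - 909x^2 - 342x - 51


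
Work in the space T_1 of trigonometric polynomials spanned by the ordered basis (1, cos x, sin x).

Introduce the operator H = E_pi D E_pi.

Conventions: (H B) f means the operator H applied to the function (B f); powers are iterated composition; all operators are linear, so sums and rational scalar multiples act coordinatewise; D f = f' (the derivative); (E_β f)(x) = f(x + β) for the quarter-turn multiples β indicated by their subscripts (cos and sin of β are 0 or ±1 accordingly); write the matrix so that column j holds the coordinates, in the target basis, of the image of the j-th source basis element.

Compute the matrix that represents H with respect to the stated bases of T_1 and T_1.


image of 1: 0
image of cos x: -sin x
image of sin x: cos x
each image's coordinates form column j of the matrix

the matrix is [[0, 0, 0]; [0, 0, 1]; [0, -1, 0]] (rows listed top to bottom)


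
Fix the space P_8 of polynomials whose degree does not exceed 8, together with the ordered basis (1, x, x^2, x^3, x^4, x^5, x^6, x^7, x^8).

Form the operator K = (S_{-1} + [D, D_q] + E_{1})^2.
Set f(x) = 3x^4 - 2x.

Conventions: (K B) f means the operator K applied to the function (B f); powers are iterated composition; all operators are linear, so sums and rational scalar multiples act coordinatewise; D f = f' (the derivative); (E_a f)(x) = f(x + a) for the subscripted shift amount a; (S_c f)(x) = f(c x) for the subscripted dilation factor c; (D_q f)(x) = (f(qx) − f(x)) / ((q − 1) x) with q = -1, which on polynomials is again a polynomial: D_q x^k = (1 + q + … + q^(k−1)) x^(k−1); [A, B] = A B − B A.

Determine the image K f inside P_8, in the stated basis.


the image equals g(x) = 12x^4 + 24x^3 + 60x^2 + 96x + 26

S_{-1} f = 3x^4 + 2x
D_q f = -2
D D_q f = 0
D f = 12x^3 - 2
D_q D f = 12x^2
[D, D_q] f = -12x^2
E_{1} f = 3x^4 + 12x^3 + 18x^2 + 10x + 1
(S_{-1} + [D, D_q] + E_{1}) f = 6x^4 + 12x^3 + 6x^2 + 12x + 1
S_{-1} (S_{-1} + [D, D_q] + E_{1}) f = 6x^4 - 12x^3 + 6x^2 - 12x + 1
D_q (S_{-1} + [D, D_q] + E_{1}) f = 12x^2 + 12
D D_q (S_{-1} + [D, D_q] + E_{1}) f = 24x
D (S_{-1} + [D, D_q] + E_{1}) f = 24x^3 + 36x^2 + 12x + 12
D_q D (S_{-1} + [D, D_q] + E_{1}) f = 24x^2 + 12
[D, D_q] (S_{-1} + [D, D_q] + E_{1}) f = -24x^2 + 24x - 12
E_{1} (S_{-1} + [D, D_q] + E_{1}) f = 6x^4 + 36x^3 + 78x^2 + 84x + 37
(S_{-1} + [D, D_q] + E_{1}) (S_{-1} + [D, D_q] + E_{1}) f = 12x^4 + 24x^3 + 60x^2 + 96x + 26


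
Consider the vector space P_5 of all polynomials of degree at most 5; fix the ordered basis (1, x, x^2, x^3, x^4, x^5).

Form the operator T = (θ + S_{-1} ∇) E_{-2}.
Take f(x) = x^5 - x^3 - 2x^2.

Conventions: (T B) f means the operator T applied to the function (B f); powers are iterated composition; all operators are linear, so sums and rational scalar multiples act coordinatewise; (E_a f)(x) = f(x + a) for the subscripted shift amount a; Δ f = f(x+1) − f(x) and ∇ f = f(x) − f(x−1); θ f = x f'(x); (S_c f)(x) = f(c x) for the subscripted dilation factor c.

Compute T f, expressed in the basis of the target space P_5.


E_{-2} f = x^5 - 10x^4 + 39x^3 - 76x^2 + 76x - 32
θ E_{-2} f = 5x^5 - 40x^4 + 117x^3 - 152x^2 + 76x
∇ E_{-2} f = 5x^4 - 50x^3 + 187x^2 - 314x + 202
S_{-1} ∇ E_{-2} f = 5x^4 + 50x^3 + 187x^2 + 314x + 202
(θ + S_{-1} ∇) E_{-2} f = 5x^5 - 35x^4 + 167x^3 + 35x^2 + 390x + 202

the result is g(x) = 5x^5 - 35x^4 + 167x^3 + 35x^2 + 390x + 202


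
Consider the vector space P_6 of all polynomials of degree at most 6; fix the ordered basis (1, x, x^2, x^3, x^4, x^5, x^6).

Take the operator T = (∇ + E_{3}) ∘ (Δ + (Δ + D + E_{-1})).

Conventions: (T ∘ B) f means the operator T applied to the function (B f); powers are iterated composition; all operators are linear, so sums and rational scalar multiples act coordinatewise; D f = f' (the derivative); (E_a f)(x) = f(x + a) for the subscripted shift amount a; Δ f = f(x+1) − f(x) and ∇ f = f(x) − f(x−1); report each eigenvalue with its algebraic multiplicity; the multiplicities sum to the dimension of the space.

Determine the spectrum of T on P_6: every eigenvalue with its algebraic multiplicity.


λ = 1 (multiplicity 7)

image of 1: 1
image of x: x + 6
image of x^2: x^2 + 12x + 27
image of x^3: x^3 + 18x^2 + 81x + 113
image of x^4: x^4 + 24x^3 + 162x^2 + 452x + 467
image of x^5: x^5 + 30x^4 + 270x^3 + 1130x^2 + 2335x + 2025
image of x^6: x^6 + 36x^5 + 405x^4 + 2260x^3 + 7005x^2 + 12150x + 8203
the matrix is upper triangular; its diagonal is (1, 1, 1, 1, 1, 1, 1)
for a triangular matrix the eigenvalues are the diagonal entries, with algebraic multiplicity their repetition count


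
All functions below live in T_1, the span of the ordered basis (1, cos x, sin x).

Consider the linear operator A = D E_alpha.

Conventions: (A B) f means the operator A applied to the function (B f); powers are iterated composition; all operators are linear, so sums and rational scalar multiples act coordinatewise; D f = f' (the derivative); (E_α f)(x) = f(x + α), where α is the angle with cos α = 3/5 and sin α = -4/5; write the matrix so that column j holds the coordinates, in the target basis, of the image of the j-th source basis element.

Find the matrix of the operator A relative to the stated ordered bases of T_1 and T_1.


image of 1: 0
image of cos x: (4/5)cos x - (3/5)sin x
image of sin x: (3/5)cos x + (4/5)sin x
each image's coordinates form column j of the matrix

the matrix is [[0, 0, 0]; [0, 4/5, 3/5]; [0, -3/5, 4/5]] (rows listed top to bottom)


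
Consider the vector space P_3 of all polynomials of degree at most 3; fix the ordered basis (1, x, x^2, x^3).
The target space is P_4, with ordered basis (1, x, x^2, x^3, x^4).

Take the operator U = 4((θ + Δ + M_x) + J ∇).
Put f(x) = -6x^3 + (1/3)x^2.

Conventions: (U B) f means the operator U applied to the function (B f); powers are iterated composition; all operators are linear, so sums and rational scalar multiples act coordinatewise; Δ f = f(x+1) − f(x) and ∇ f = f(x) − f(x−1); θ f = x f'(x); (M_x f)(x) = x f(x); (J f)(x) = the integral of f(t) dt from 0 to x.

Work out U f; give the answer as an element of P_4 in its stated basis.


θ f = -18x^3 + (2/3)x^2
Δ f = -18x^2 - (52/3)x - 17/3
M_x f = -6x^4 + (1/3)x^3
(θ + Δ + M_x) f = -6x^4 - (53/3)x^3 - (52/3)x^2 - (52/3)x - 17/3
∇ f = -18x^2 + (56/3)x - 19/3
J ∇ f = -6x^3 + (28/3)x^2 - (19/3)x
((θ + Δ + M_x) + J ∇) f = -6x^4 - (71/3)x^3 - 8x^2 - (71/3)x - 17/3
(4((θ + Δ + M_x) + J ∇)) f = -24x^4 - (284/3)x^3 - 32x^2 - (284/3)x - 68/3

g(x) = -24x^4 - (284/3)x^3 - 32x^2 - (284/3)x - 68/3


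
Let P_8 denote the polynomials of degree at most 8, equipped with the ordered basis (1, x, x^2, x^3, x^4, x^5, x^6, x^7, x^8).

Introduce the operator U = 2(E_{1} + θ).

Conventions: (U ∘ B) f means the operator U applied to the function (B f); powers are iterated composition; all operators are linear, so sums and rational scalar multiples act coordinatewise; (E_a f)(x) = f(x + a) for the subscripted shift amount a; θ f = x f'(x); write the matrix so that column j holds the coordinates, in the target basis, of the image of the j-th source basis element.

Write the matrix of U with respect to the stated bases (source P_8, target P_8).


image of 1: 2
image of x: 4x + 2
image of x^2: 6x^2 + 4x + 2
image of x^3: 8x^3 + 6x^2 + 6x + 2
image of x^4: 10x^4 + 8x^3 + 12x^2 + 8x + 2
image of x^5: 12x^5 + 10x^4 + 20x^3 + 20x^2 + 10x + 2
image of x^6: 14x^6 + 12x^5 + 30x^4 + 40x^3 + 30x^2 + 12x + 2
image of x^7: 16x^7 + 14x^6 + 42x^5 + 70x^4 + 70x^3 + 42x^2 + 14x + 2
image of x^8: 18x^8 + 16x^7 + 56x^6 + 112x^5 + 140x^4 + 112x^3 + 56x^2 + 16x + 2
each image's coordinates form column j of the matrix

the matrix is [[2, 2, 2, 2, 2, 2, 2, 2, 2]; [0, 4, 4, 6, 8, 10, 12, 14, 16]; [0, 0, 6, 6, 12, 20, 30, 42, 56]; [0, 0, 0, 8, 8, 20, 40, 70, 112]; [0, 0, 0, 0, 10, 10, 30, 70, 140]; [0, 0, 0, 0, 0, 12, 12, 42, 112]; [0, 0, 0, 0, 0, 0, 14, 14, 56]; [0, 0, 0, 0, 0, 0, 0, 16, 16]; [0, 0, 0, 0, 0, 0, 0, 0, 18]] (rows listed top to bottom)


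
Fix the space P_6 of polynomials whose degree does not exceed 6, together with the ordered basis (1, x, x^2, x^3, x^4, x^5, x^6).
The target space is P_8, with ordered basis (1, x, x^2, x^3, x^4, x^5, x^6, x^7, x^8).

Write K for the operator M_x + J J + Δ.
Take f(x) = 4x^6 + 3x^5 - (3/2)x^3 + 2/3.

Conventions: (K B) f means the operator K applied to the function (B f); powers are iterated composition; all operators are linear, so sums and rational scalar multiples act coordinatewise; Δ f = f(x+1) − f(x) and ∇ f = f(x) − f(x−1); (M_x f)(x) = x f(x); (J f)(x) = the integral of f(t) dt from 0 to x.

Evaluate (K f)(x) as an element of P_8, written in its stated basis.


the result is g(x) = (1/14)x^8 + (57/14)x^7 + 3x^6 + (957/40)x^5 + (147/2)x^4 + 110x^3 + (515/6)x^2 + (211/6)x + 11/2

M_x f = 4x^7 + 3x^6 - (3/2)x^4 + (2/3)x
J f = (4/7)x^7 + (1/2)x^6 - (3/8)x^4 + (2/3)x
J J f = (1/14)x^8 + (1/14)x^7 - (3/40)x^5 + (1/3)x^2
Δ f = 24x^5 + 75x^4 + 110x^3 + (171/2)x^2 + (69/2)x + 11/2
(M_x + J J + Δ) f = (1/14)x^8 + (57/14)x^7 + 3x^6 + (957/40)x^5 + (147/2)x^4 + 110x^3 + (515/6)x^2 + (211/6)x + 11/2


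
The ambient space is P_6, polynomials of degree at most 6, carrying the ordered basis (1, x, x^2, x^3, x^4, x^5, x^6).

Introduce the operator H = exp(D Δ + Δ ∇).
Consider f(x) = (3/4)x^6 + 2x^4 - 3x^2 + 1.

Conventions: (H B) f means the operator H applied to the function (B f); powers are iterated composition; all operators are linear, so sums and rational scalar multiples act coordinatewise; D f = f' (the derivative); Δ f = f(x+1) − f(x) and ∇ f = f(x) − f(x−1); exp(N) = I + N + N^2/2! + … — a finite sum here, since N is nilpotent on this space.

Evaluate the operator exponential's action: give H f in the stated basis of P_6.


g(x) = (3/4)x^6 + 47x^4 + 45x^3 + (1305/2)x^2 + (1173/2)x + 2321/2

order-1 term: 45x^4 + 45x^3 + (231/2)x^2 + (93/2)x + 6
order-2 term: 540x^2 + 540x + 867/2
order-3 term: 720
the series for exp(D Δ + Δ ∇) f terminates at order 3
exp(D Δ + Δ ∇) f = (3/4)x^6 + 47x^4 + 45x^3 + (1305/2)x^2 + (1173/2)x + 2321/2


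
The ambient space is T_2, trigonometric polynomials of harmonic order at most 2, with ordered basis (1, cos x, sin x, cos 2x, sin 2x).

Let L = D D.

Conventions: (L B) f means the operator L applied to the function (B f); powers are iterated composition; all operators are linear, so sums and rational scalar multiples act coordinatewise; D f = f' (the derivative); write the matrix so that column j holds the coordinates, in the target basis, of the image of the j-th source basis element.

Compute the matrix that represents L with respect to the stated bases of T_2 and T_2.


image of 1: 0
image of cos x: -cos x
image of sin x: -sin x
image of cos 2x: -4cos 2x
image of sin 2x: -4sin 2x
each image's coordinates form column j of the matrix

the matrix is [[0, 0, 0, 0, 0]; [0, -1, 0, 0, 0]; [0, 0, -1, 0, 0]; [0, 0, 0, -4, 0]; [0, 0, 0, 0, -4]] (rows listed top to bottom)


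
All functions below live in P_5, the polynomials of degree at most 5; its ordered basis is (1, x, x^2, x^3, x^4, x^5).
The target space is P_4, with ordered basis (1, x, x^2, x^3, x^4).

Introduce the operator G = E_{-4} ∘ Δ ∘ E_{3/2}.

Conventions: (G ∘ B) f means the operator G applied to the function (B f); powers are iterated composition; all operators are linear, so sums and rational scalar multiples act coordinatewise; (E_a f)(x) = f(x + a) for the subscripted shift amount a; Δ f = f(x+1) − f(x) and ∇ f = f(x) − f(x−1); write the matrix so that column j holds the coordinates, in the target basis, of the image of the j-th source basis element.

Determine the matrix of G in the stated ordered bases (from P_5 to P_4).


image of 1: 0
image of x: 1
image of x^2: 2x - 4
image of x^3: 3x^2 - 12x + 49/4
image of x^4: 4x^3 - 24x^2 + 49x - 34
image of x^5: 5x^4 - 40x^3 + (245/2)x^2 - 170x + 1441/16
each image's coordinates form column j of the matrix

the matrix is [[0, 1, -4, 49/4, -34, 1441/16]; [0, 0, 2, -12, 49, -170]; [0, 0, 0, 3, -24, 245/2]; [0, 0, 0, 0, 4, -40]; [0, 0, 0, 0, 0, 5]] (rows listed top to bottom)
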